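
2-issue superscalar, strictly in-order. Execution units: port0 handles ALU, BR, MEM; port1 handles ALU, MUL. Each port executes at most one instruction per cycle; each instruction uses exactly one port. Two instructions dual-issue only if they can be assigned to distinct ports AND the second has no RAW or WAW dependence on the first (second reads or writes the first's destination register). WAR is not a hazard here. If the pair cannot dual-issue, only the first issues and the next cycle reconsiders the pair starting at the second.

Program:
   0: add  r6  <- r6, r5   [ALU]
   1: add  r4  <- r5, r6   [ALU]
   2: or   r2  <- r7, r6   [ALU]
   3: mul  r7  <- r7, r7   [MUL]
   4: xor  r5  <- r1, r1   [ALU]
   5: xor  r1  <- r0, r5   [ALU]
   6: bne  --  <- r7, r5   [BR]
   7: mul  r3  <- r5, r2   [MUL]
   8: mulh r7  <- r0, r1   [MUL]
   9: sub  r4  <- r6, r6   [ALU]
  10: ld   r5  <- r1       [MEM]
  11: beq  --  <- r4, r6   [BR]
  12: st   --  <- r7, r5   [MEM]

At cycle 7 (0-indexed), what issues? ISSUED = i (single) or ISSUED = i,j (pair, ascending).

ISSUED = 11

0. add.ALU @i0  | RAW r6
1. add.ALU/or.ALU @i1&i2  | dual
2. mul.MUL/xor.ALU @i3&i4  | dual
3. xor.ALU/bne.BR @i5&i6  | dual
4. mul.MUL @i7  | no-port MUL/MUL
5. mulh.MUL/sub.ALU @i8&i9  | dual
6. ld.MEM @i10  | no-port MEM/BR
7. beq.BR @i11  | no-port BR/MEM
8. st.MEM @i12  | tail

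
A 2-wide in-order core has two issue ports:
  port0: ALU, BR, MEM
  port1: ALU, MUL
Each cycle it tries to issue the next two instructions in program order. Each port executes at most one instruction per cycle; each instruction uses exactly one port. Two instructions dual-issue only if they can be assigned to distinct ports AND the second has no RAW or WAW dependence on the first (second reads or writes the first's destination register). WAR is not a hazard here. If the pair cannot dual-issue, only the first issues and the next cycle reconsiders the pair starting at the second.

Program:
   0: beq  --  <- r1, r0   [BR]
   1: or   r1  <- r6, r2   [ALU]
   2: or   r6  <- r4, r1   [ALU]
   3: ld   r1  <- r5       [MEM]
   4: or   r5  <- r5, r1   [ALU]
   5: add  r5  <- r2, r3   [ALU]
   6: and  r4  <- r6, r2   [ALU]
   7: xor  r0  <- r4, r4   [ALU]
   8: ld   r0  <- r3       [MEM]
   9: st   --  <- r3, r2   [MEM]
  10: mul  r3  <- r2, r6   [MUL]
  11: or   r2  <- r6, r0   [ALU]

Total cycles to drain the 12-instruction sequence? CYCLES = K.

CYCLES = 8

#0 head=0: beq or i0/i1 2-wide
#1 head=2: or ld i2/i3 2-wide
#2 head=4: or i4 WAW r5
#3 head=5: add and i5/i6 2-wide
#4 head=7: xor i7 WAW r0
#5 head=8: ld i8 no-port MEM/MEM
#6 head=9: st mul i9/i10 2-wide
#7 head=11: or i11 tail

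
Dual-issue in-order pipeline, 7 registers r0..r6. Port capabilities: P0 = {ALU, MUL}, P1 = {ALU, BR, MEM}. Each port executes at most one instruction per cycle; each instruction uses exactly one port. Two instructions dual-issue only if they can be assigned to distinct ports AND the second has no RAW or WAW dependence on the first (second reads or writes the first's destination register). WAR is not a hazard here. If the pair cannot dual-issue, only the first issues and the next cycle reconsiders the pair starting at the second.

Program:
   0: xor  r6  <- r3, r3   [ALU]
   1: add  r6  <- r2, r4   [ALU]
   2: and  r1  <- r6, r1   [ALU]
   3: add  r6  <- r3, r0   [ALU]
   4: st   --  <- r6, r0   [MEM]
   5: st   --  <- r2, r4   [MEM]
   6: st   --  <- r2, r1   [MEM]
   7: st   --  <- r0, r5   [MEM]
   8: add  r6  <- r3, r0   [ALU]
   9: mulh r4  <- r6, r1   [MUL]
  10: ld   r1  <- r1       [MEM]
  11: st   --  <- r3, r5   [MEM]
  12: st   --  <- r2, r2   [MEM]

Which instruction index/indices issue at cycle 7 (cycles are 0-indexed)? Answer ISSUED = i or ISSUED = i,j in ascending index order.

ISSUED = 9,10

t=0 i0:xor.ALU ; WAW r6
t=1 i1:add.ALU ; RAW r6
t=2 i2,i3:and.ALU;add.ALU ; dual
t=3 i4:st.MEM ; no-port MEM/MEM
t=4 i5:st.MEM ; no-port MEM/MEM
t=5 i6:st.MEM ; no-port MEM/MEM
t=6 i7,i8:st.MEM;add.ALU ; dual
t=7 i9,i10:mulh.MUL;ld.MEM ; dual
t=8 i11:st.MEM ; no-port MEM/MEM
t=9 i12:st.MEM ; tail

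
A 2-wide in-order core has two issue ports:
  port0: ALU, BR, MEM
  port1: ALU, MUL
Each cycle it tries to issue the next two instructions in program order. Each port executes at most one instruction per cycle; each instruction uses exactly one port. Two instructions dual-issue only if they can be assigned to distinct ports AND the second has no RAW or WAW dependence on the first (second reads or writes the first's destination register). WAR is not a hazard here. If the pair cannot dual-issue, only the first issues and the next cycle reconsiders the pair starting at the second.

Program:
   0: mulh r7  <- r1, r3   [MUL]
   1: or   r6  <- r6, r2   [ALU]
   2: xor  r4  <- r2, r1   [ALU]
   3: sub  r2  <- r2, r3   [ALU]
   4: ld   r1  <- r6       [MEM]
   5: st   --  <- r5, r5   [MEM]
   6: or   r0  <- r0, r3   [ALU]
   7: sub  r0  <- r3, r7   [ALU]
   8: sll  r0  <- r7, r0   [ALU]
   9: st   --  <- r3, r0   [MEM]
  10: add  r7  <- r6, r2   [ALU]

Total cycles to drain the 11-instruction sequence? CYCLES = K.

CYCLES = 7

t=0 i0/i1:mulh or ; pair
t=1 i2/i3:xor sub ; pair
t=2 i4:ld ; no-port MEM/MEM
t=3 i5/i6:st or ; pair
t=4 i7:sub ; RAW+WAW r0
t=5 i8:sll ; RAW r0
t=6 i9/i10:st add ; pair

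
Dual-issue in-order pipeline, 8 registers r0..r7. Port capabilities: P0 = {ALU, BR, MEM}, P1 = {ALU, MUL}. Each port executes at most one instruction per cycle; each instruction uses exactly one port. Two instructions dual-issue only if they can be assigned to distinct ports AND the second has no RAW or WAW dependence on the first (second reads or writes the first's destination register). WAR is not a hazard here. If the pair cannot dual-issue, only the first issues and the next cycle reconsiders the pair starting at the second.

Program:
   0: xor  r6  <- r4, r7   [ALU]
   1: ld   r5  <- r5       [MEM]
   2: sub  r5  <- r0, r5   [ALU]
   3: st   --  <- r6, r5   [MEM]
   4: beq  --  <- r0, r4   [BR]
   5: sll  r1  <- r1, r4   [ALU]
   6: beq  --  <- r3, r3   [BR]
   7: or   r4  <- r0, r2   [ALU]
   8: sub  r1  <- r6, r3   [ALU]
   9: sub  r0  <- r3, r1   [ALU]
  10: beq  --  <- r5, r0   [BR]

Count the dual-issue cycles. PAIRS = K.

PAIRS = 3

#0 head=0: xor.ALU;ld.MEM i0,i1 2-wide
#1 head=2: sub.ALU i2 RAW r5
#2 head=3: st.MEM i3 no-port MEM/BR
#3 head=4: beq.BR;sll.ALU i4,i5 2-wide
#4 head=6: beq.BR;or.ALU i6,i7 2-wide
#5 head=8: sub.ALU i8 RAW r1
#6 head=9: sub.ALU i9 RAW r0
#7 head=10: beq.BR i10 tail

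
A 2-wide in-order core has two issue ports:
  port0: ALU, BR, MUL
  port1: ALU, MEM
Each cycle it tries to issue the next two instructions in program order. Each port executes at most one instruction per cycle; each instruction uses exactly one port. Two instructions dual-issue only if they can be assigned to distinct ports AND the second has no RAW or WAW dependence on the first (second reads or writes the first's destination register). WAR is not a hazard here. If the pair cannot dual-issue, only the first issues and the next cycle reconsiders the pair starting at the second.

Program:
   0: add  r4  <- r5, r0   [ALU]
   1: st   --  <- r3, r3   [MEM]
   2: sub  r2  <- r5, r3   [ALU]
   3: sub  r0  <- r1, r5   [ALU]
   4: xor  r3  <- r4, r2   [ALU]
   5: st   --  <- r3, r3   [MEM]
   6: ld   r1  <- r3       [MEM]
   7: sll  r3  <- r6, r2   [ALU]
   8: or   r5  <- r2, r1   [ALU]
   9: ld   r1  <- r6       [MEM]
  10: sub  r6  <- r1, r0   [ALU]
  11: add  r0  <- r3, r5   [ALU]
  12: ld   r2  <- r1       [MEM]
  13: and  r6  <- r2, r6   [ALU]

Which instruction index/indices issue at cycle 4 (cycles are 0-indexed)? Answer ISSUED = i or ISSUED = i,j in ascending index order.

ISSUED = 6,7

c0: i0,i1 add st  dual
c1: i2,i3 sub sub  dual
c2: i4 xor  RAW r3
c3: i5 st  no-port MEM/MEM
c4: i6,i7 ld sll  dual
c5: i8,i9 or ld  dual
c6: i10,i11 sub add  dual
c7: i12 ld  RAW r2
c8: i13 and  tail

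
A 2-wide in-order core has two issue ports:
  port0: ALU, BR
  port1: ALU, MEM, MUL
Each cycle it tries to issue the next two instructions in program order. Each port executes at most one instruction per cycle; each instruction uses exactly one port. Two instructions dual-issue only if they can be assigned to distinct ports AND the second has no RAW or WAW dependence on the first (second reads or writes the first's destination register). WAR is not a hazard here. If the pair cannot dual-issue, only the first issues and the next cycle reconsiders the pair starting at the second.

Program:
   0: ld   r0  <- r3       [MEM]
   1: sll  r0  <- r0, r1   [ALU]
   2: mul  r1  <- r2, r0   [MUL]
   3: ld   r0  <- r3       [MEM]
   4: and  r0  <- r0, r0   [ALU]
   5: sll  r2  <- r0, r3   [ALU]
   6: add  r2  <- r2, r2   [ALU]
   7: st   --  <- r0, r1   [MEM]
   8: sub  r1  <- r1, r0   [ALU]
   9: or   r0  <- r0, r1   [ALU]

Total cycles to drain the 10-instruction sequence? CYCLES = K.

#0 head=0: ld i0 RAW+WAW r0
#1 head=1: sll i1 RAW r0
#2 head=2: mul i2 no-port MUL/MEM
#3 head=3: ld i3 RAW+WAW r0
#4 head=4: and i4 RAW r0
#5 head=5: sll i5 RAW+WAW r2
#6 head=6: add/st i6&i7 dual
#7 head=8: sub i8 RAW r1
#8 head=9: or i9 tail

CYCLES = 9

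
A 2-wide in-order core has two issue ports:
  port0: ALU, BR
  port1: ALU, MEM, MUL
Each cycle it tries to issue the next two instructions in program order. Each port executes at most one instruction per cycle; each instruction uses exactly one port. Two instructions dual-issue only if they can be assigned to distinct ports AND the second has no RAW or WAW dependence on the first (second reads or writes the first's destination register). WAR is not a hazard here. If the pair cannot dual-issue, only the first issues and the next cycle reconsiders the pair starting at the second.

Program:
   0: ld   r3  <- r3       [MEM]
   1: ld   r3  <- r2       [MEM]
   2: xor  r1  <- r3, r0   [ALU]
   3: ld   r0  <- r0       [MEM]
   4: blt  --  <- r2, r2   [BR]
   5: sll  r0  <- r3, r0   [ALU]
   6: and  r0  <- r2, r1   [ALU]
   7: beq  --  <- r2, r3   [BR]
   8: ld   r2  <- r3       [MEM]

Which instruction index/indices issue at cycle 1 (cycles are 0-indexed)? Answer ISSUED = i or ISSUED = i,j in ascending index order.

ISSUED = 1

  cy0 -> i0 (ld.MEM) no-port MEM/MEM
  cy1 -> i1 (ld.MEM) RAW r3
  cy2 -> i2&i3 (xor.ALU/ld.MEM) dual
  cy3 -> i4&i5 (blt.BR/sll.ALU) dual
  cy4 -> i6&i7 (and.ALU/beq.BR) dual
  cy5 -> i8 (ld.MEM) tail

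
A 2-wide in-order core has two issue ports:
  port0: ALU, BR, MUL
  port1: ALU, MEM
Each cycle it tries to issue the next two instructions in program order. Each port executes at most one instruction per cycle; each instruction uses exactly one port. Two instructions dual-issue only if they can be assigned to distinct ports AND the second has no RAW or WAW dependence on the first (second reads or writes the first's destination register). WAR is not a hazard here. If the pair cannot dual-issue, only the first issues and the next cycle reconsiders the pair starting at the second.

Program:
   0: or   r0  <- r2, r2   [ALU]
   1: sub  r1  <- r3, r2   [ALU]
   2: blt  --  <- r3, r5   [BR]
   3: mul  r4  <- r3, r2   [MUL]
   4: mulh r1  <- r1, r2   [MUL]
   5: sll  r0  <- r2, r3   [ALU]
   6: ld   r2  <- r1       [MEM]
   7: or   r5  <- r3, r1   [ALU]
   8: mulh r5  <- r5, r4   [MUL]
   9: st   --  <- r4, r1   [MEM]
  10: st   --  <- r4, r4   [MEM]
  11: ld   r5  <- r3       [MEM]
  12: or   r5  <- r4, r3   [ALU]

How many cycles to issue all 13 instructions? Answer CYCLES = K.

CYCLES = 9

[0] i0+i1  or.ALU;sub.ALU  -- 2-wide
[1] i2  blt.BR  -- no-port BR/MUL
[2] i3  mul.MUL  -- no-port MUL/MUL
[3] i4+i5  mulh.MUL;sll.ALU  -- 2-wide
[4] i6+i7  ld.MEM;or.ALU  -- 2-wide
[5] i8+i9  mulh.MUL;st.MEM  -- 2-wide
[6] i10  st.MEM  -- no-port MEM/MEM
[7] i11  ld.MEM  -- WAW r5
[8] i12  or.ALU  -- tail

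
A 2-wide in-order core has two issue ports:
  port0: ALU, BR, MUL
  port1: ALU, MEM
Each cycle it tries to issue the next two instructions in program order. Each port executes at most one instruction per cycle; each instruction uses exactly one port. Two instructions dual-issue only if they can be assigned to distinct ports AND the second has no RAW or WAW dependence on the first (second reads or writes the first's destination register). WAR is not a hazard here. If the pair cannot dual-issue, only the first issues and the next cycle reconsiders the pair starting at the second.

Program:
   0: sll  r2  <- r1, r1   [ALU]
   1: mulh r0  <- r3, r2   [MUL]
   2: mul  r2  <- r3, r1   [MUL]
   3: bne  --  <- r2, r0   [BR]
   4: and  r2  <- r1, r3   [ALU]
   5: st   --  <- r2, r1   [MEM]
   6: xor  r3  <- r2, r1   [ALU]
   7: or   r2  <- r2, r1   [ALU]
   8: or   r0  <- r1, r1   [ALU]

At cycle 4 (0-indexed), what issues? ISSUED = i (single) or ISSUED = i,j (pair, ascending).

c0: i0 sll.ALU  RAW r2
c1: i1 mulh.MUL  no-port MUL/MUL
c2: i2 mul.MUL  no-port MUL/BR
c3: i3,i4 bne.BR+and.ALU  dual
c4: i5,i6 st.MEM+xor.ALU  dual
c5: i7,i8 or.ALU+or.ALU  dual

ISSUED = 5,6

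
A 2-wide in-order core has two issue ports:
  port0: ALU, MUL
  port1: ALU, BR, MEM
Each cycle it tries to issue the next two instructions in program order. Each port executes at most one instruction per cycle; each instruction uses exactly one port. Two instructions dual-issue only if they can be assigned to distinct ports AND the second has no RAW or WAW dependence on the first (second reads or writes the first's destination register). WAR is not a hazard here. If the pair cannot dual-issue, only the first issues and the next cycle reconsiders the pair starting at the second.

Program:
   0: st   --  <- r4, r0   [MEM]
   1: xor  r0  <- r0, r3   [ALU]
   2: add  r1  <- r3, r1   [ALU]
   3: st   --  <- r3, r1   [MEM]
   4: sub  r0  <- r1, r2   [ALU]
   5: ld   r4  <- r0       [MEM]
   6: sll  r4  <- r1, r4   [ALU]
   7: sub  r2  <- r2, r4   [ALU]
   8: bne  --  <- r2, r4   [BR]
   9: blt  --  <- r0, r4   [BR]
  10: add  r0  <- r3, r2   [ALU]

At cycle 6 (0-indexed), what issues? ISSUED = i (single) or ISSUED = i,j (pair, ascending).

  cy0 -> i0+i1 (st+xor) dual
  cy1 -> i2 (add) RAW r1
  cy2 -> i3+i4 (st+sub) dual
  cy3 -> i5 (ld) RAW+WAW r4
  cy4 -> i6 (sll) RAW r4
  cy5 -> i7 (sub) RAW r2
  cy6 -> i8 (bne) no-port BR/BR
  cy7 -> i9+i10 (blt+add) dual

ISSUED = 8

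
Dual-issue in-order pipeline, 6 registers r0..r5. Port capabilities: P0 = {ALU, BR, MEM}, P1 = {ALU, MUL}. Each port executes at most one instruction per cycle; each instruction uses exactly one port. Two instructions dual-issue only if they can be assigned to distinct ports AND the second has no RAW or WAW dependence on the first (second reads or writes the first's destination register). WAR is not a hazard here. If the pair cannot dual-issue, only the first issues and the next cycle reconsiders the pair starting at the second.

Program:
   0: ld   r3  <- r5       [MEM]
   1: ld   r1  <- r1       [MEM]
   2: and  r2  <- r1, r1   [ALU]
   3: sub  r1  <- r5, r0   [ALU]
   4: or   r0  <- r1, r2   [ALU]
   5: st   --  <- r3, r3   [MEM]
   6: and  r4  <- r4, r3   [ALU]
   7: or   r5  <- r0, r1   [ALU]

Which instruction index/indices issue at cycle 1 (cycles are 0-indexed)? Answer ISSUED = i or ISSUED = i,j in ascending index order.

ISSUED = 1

0. ld @i0  | no-port MEM/MEM
1. ld @i1  | RAW r1
2. and sub @i2/i3  | dual
3. or st @i4/i5  | dual
4. and or @i6/i7  | dual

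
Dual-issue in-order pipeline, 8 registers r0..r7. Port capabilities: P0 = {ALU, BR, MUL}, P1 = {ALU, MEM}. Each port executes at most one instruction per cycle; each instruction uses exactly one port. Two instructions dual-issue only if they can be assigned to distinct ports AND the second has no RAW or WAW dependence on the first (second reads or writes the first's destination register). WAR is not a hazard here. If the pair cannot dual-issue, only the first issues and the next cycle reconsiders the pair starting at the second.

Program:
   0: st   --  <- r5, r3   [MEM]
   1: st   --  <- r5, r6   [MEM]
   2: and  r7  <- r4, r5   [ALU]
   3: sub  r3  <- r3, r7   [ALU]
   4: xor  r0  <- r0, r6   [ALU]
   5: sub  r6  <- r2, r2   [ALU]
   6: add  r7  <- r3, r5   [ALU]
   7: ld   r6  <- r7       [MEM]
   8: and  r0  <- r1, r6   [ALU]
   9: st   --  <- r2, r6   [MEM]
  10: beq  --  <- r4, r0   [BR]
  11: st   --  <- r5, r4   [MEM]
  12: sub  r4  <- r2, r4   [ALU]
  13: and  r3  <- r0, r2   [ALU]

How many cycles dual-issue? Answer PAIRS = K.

PAIRS = 6

[0] i0  st.MEM  -- no-port MEM/MEM
[1] i1+i2  st.MEM+and.ALU  -- pair
[2] i3+i4  sub.ALU+xor.ALU  -- pair
[3] i5+i6  sub.ALU+add.ALU  -- pair
[4] i7  ld.MEM  -- RAW r6
[5] i8+i9  and.ALU+st.MEM  -- pair
[6] i10+i11  beq.BR+st.MEM  -- pair
[7] i12+i13  sub.ALU+and.ALU  -- pair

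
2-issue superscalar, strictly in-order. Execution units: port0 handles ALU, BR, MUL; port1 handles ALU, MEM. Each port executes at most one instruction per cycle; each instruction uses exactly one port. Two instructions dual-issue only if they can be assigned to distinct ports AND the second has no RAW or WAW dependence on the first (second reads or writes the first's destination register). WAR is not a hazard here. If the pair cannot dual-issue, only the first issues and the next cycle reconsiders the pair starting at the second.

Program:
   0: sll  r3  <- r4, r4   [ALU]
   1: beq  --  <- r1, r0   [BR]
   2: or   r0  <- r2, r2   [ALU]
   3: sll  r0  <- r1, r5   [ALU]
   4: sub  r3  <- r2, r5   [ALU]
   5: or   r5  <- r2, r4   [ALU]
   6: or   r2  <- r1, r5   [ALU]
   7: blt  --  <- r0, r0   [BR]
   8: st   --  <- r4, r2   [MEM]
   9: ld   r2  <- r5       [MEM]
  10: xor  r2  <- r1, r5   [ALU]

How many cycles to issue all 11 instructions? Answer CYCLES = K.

CYCLES = 8

  cy0 -> i0/i1 (sll beq) dual
  cy1 -> i2 (or) WAW r0
  cy2 -> i3/i4 (sll sub) dual
  cy3 -> i5 (or) RAW r5
  cy4 -> i6/i7 (or blt) dual
  cy5 -> i8 (st) no-port MEM/MEM
  cy6 -> i9 (ld) WAW r2
  cy7 -> i10 (xor) tail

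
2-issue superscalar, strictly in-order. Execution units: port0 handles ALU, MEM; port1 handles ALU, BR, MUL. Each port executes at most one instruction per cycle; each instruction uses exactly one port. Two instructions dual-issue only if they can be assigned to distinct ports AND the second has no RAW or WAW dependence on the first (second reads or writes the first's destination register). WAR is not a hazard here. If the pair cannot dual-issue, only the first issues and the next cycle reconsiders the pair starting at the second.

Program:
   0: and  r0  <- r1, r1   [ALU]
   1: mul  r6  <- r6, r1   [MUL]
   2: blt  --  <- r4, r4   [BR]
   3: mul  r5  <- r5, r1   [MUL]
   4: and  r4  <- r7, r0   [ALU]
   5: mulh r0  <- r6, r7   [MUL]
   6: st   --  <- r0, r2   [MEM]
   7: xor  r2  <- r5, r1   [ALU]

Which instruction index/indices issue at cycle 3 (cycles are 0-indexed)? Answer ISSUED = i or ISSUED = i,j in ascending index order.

ISSUED = 5

#0 head=0: and/mul i0/i1 2-wide
#1 head=2: blt i2 no-port BR/MUL
#2 head=3: mul/and i3/i4 2-wide
#3 head=5: mulh i5 RAW r0
#4 head=6: st/xor i6/i7 2-wide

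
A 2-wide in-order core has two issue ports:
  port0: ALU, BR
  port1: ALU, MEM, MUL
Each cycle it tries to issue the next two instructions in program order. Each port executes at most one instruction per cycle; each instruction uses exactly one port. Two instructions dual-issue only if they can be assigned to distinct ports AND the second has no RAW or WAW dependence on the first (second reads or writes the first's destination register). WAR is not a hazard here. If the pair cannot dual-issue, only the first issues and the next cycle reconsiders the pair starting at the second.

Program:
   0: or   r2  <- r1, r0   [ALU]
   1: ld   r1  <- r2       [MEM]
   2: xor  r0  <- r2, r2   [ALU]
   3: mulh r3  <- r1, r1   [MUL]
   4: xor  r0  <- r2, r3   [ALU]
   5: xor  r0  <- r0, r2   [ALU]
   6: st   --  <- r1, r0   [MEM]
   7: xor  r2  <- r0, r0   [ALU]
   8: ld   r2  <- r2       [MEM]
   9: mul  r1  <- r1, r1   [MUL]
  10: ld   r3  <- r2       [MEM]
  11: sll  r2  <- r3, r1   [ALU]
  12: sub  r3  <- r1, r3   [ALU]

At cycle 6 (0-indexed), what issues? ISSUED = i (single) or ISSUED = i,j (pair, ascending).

ISSUED = 8

#0 head=0: or.ALU i0 RAW r2
#1 head=1: ld.MEM+xor.ALU i1&i2 2-wide
#2 head=3: mulh.MUL i3 RAW r3
#3 head=4: xor.ALU i4 RAW+WAW r0
#4 head=5: xor.ALU i5 RAW r0
#5 head=6: st.MEM+xor.ALU i6&i7 2-wide
#6 head=8: ld.MEM i8 no-port MEM/MUL
#7 head=9: mul.MUL i9 no-port MUL/MEM
#8 head=10: ld.MEM i10 RAW r3
#9 head=11: sll.ALU+sub.ALU i11&i12 2-wide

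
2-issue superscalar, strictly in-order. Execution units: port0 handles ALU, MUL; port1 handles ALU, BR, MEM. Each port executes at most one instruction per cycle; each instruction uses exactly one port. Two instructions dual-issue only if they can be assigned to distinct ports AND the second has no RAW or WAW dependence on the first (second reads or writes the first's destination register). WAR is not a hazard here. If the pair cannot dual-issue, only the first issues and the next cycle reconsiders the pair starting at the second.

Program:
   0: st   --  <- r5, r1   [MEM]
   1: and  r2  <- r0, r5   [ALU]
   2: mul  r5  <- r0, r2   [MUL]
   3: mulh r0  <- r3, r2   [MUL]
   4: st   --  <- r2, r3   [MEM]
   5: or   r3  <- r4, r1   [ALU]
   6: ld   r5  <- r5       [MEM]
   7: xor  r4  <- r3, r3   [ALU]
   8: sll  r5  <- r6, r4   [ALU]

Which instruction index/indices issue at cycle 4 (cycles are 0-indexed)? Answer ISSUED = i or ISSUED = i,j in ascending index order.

ISSUED = 7

c0: i0+i1 st and  dual
c1: i2 mul  no-port MUL/MUL
c2: i3+i4 mulh st  dual
c3: i5+i6 or ld  dual
c4: i7 xor  RAW r4
c5: i8 sll  tail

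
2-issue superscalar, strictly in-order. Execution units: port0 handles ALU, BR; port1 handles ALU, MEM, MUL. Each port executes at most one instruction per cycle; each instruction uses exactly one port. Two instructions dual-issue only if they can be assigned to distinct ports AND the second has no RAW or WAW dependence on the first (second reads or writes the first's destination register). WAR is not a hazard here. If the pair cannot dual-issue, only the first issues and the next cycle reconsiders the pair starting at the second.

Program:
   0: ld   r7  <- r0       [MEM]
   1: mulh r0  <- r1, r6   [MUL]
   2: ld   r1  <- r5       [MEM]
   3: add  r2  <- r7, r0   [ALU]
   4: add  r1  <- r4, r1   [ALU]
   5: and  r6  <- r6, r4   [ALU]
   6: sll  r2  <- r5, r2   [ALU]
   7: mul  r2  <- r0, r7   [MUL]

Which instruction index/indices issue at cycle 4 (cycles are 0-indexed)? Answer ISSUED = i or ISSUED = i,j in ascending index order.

ISSUED = 6

t=0 i0:ld.MEM ; no-port MEM/MUL
t=1 i1:mulh.MUL ; no-port MUL/MEM
t=2 i2+i3:ld.MEM;add.ALU ; 2-wide
t=3 i4+i5:add.ALU;and.ALU ; 2-wide
t=4 i6:sll.ALU ; WAW r2
t=5 i7:mul.MUL ; tail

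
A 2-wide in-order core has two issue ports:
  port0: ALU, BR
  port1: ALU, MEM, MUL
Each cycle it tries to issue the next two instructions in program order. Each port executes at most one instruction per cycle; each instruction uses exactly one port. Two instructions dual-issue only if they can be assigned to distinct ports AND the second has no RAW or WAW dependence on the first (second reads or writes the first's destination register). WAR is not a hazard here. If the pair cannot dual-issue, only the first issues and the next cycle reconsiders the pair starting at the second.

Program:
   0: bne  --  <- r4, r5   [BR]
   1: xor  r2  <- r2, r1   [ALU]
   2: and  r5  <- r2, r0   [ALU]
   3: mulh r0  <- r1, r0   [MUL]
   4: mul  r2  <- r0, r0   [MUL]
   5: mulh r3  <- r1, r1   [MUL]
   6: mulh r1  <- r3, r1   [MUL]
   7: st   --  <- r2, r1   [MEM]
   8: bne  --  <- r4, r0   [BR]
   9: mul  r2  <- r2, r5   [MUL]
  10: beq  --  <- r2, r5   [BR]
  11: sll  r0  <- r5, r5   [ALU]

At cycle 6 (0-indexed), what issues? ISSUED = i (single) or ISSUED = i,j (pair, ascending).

#0 head=0: bne/xor i0,i1 dual
#1 head=2: and/mulh i2,i3 dual
#2 head=4: mul i4 no-port MUL/MUL
#3 head=5: mulh i5 no-port MUL/MUL
#4 head=6: mulh i6 no-port MUL/MEM
#5 head=7: st/bne i7,i8 dual
#6 head=9: mul i9 RAW r2
#7 head=10: beq/sll i10,i11 dual

ISSUED = 9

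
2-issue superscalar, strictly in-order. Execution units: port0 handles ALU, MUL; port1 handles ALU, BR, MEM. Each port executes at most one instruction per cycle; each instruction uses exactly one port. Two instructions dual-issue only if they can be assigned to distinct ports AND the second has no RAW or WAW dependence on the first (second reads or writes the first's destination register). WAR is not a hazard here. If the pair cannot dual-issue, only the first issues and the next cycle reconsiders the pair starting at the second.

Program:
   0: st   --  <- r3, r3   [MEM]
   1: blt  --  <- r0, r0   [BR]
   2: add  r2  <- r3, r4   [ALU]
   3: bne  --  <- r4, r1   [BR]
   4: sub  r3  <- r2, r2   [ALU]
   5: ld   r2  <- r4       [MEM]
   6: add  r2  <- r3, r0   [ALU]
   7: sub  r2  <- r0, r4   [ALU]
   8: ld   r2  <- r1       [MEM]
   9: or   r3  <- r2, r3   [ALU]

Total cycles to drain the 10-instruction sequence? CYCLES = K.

0. st.MEM @i0  | no-port MEM/BR
1. blt.BR;add.ALU @i1,i2  | 2-wide
2. bne.BR;sub.ALU @i3,i4  | 2-wide
3. ld.MEM @i5  | WAW r2
4. add.ALU @i6  | WAW r2
5. sub.ALU @i7  | WAW r2
6. ld.MEM @i8  | RAW r2
7. or.ALU @i9  | tail

CYCLES = 8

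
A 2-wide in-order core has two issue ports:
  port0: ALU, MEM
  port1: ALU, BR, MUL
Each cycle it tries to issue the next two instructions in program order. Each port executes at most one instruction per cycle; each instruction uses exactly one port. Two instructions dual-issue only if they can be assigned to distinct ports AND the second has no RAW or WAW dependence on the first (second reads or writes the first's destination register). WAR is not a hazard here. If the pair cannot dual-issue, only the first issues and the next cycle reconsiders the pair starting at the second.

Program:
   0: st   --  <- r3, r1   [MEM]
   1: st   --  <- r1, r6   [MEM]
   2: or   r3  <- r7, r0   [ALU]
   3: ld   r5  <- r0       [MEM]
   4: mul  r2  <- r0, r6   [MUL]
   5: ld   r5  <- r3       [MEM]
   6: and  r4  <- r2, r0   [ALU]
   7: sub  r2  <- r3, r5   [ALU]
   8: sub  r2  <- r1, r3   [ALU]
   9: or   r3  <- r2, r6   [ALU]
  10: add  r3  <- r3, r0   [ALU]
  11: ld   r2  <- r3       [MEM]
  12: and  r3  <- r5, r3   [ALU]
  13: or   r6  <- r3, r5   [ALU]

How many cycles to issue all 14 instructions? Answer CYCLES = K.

CYCLES = 10

  cy0 -> i0 (st.MEM) no-port MEM/MEM
  cy1 -> i1,i2 (st.MEM+or.ALU) 2-wide
  cy2 -> i3,i4 (ld.MEM+mul.MUL) 2-wide
  cy3 -> i5,i6 (ld.MEM+and.ALU) 2-wide
  cy4 -> i7 (sub.ALU) WAW r2
  cy5 -> i8 (sub.ALU) RAW r2
  cy6 -> i9 (or.ALU) RAW+WAW r3
  cy7 -> i10 (add.ALU) RAW r3
  cy8 -> i11,i12 (ld.MEM+and.ALU) 2-wide
  cy9 -> i13 (or.ALU) tail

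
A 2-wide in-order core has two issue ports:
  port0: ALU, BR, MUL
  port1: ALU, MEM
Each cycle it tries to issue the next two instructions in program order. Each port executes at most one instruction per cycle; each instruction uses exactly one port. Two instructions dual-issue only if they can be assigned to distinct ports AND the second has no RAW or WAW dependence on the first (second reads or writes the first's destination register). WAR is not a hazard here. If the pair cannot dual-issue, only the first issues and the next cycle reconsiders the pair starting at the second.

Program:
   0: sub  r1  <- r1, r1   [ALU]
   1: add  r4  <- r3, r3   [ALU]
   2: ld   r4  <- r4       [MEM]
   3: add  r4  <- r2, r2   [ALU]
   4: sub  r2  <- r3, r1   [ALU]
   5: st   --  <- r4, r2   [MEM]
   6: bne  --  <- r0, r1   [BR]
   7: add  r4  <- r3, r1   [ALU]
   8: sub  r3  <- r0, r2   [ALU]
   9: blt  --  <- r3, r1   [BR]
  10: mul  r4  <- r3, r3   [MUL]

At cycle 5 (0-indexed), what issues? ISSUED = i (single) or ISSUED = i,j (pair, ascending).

ISSUED = 9

0. sub add @i0&i1  | pair
1. ld @i2  | WAW r4
2. add sub @i3&i4  | pair
3. st bne @i5&i6  | pair
4. add sub @i7&i8  | pair
5. blt @i9  | no-port BR/MUL
6. mul @i10  | tail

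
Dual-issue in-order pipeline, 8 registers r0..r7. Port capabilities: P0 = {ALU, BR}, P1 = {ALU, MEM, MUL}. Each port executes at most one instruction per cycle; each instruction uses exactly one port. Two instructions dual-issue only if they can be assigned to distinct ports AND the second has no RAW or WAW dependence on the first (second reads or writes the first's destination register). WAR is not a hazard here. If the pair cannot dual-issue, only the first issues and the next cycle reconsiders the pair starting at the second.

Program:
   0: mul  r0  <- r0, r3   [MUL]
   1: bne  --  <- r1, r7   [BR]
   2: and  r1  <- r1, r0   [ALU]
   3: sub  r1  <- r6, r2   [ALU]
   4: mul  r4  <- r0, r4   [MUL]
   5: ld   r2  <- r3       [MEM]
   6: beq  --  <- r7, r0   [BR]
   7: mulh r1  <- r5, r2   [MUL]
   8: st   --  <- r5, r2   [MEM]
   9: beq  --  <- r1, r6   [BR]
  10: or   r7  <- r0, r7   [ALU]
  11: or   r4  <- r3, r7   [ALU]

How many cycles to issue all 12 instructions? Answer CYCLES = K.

t=0 i0&i1:mul bne ; 2-wide
t=1 i2:and ; WAW r1
t=2 i3&i4:sub mul ; 2-wide
t=3 i5&i6:ld beq ; 2-wide
t=4 i7:mulh ; no-port MUL/MEM
t=5 i8&i9:st beq ; 2-wide
t=6 i10:or ; RAW r7
t=7 i11:or ; tail

CYCLES = 8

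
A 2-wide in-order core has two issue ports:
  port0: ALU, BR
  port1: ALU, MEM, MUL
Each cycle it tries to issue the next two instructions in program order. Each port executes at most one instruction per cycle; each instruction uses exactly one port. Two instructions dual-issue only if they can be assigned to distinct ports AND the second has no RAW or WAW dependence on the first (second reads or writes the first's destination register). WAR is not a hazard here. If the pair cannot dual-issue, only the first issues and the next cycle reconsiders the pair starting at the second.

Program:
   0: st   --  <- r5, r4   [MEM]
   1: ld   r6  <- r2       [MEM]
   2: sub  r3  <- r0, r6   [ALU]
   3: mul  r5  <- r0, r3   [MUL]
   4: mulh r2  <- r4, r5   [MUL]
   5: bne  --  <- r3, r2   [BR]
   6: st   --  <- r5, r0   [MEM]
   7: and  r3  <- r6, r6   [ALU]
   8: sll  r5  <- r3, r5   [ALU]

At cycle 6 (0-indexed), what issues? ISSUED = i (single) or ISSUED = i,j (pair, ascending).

ISSUED = 7

c0: i0 st.MEM  no-port MEM/MEM
c1: i1 ld.MEM  RAW r6
c2: i2 sub.ALU  RAW r3
c3: i3 mul.MUL  no-port MUL/MUL
c4: i4 mulh.MUL  RAW r2
c5: i5+i6 bne.BR;st.MEM  2-wide
c6: i7 and.ALU  RAW r3
c7: i8 sll.ALU  tail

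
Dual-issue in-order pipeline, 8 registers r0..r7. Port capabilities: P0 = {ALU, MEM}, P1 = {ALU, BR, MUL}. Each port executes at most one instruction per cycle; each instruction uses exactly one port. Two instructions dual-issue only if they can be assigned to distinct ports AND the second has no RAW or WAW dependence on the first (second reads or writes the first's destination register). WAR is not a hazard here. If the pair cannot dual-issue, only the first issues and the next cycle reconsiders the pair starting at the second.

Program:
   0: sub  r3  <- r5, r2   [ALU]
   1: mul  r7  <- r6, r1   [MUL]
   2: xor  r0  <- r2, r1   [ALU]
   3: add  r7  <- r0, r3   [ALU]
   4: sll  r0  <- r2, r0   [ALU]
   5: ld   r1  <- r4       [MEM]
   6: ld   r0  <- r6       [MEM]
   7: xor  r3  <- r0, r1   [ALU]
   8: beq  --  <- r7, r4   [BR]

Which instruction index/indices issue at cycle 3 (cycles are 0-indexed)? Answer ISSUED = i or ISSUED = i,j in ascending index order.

#0 head=0: sub+mul i0/i1 2-wide
#1 head=2: xor i2 RAW r0
#2 head=3: add+sll i3/i4 2-wide
#3 head=5: ld i5 no-port MEM/MEM
#4 head=6: ld i6 RAW r0
#5 head=7: xor+beq i7/i8 2-wide

ISSUED = 5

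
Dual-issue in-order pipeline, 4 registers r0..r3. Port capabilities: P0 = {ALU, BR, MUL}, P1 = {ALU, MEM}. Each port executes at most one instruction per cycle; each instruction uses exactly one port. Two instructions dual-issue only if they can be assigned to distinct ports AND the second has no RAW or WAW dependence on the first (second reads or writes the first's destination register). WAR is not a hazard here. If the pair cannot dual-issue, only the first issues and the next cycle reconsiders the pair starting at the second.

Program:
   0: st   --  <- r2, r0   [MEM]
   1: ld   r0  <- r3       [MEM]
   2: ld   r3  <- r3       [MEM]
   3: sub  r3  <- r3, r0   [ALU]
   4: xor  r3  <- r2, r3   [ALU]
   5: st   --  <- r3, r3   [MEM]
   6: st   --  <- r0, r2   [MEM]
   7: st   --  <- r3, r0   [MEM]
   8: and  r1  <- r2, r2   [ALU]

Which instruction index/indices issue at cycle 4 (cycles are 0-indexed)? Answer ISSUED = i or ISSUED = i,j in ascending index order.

ISSUED = 4

t=0 i0:st ; no-port MEM/MEM
t=1 i1:ld ; no-port MEM/MEM
t=2 i2:ld ; RAW+WAW r3
t=3 i3:sub ; RAW+WAW r3
t=4 i4:xor ; RAW r3
t=5 i5:st ; no-port MEM/MEM
t=6 i6:st ; no-port MEM/MEM
t=7 i7&i8:st/and ; 2-wide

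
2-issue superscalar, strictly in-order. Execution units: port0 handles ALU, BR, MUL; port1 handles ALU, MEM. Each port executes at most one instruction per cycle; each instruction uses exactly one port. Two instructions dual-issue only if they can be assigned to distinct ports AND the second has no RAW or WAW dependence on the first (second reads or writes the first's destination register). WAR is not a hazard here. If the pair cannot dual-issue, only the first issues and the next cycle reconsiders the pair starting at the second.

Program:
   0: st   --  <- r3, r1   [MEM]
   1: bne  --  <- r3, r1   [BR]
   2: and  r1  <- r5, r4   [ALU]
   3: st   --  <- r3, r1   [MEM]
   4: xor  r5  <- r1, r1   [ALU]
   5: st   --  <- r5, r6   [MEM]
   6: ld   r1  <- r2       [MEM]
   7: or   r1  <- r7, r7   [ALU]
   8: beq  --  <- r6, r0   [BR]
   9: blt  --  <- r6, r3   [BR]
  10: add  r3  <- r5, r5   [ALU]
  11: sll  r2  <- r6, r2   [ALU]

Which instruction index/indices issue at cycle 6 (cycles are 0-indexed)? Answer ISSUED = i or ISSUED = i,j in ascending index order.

ISSUED = 9,10

t=0 i0+i1:st.MEM/bne.BR ; pair
t=1 i2:and.ALU ; RAW r1
t=2 i3+i4:st.MEM/xor.ALU ; pair
t=3 i5:st.MEM ; no-port MEM/MEM
t=4 i6:ld.MEM ; WAW r1
t=5 i7+i8:or.ALU/beq.BR ; pair
t=6 i9+i10:blt.BR/add.ALU ; pair
t=7 i11:sll.ALU ; tail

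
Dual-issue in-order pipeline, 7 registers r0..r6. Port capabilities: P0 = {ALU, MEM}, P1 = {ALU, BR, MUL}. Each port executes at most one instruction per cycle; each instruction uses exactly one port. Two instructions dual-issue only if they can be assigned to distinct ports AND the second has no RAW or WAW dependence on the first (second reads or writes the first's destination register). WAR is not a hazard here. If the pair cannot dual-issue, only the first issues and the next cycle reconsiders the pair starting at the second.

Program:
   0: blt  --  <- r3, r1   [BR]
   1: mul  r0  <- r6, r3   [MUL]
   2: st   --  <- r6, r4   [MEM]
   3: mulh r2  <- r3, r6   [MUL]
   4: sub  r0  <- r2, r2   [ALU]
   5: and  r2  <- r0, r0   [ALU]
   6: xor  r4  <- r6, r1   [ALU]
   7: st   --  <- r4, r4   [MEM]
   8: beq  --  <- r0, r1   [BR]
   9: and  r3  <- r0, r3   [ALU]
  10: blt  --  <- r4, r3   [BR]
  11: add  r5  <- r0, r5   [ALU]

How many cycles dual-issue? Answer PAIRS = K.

PAIRS = 4

#0 head=0: blt.BR i0 no-port BR/MUL
#1 head=1: mul.MUL/st.MEM i1&i2 dual
#2 head=3: mulh.MUL i3 RAW r2
#3 head=4: sub.ALU i4 RAW r0
#4 head=5: and.ALU/xor.ALU i5&i6 dual
#5 head=7: st.MEM/beq.BR i7&i8 dual
#6 head=9: and.ALU i9 RAW r3
#7 head=10: blt.BR/add.ALU i10&i11 dual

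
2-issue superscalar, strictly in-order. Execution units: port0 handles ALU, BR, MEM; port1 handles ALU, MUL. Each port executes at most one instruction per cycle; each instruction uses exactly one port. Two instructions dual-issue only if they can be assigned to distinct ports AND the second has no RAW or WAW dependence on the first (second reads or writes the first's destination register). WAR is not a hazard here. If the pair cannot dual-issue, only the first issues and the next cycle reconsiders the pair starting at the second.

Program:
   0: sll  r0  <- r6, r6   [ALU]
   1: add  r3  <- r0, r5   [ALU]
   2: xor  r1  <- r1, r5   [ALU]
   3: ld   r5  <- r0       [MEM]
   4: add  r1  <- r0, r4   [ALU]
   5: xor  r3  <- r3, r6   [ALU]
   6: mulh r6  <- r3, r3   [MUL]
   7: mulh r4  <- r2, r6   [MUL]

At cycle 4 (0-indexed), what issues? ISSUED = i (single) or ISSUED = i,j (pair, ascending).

ISSUED = 6

#0 head=0: sll.ALU i0 RAW r0
#1 head=1: add.ALU xor.ALU i1,i2 2-wide
#2 head=3: ld.MEM add.ALU i3,i4 2-wide
#3 head=5: xor.ALU i5 RAW r3
#4 head=6: mulh.MUL i6 no-port MUL/MUL
#5 head=7: mulh.MUL i7 tail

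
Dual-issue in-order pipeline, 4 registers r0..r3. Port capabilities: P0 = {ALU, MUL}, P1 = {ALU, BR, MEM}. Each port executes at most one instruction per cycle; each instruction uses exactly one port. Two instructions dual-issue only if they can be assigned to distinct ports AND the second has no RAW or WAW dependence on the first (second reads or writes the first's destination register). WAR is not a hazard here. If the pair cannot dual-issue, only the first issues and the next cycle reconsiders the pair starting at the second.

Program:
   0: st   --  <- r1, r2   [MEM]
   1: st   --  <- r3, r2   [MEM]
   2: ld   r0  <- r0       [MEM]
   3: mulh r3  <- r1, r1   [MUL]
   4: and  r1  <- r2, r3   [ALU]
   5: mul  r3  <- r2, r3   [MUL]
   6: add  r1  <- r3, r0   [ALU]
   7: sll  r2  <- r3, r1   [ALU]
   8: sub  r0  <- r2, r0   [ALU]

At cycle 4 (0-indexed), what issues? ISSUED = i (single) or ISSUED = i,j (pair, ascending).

c0: i0 st.MEM  no-port MEM/MEM
c1: i1 st.MEM  no-port MEM/MEM
c2: i2+i3 ld.MEM;mulh.MUL  pair
c3: i4+i5 and.ALU;mul.MUL  pair
c4: i6 add.ALU  RAW r1
c5: i7 sll.ALU  RAW r2
c6: i8 sub.ALU  tail

ISSUED = 6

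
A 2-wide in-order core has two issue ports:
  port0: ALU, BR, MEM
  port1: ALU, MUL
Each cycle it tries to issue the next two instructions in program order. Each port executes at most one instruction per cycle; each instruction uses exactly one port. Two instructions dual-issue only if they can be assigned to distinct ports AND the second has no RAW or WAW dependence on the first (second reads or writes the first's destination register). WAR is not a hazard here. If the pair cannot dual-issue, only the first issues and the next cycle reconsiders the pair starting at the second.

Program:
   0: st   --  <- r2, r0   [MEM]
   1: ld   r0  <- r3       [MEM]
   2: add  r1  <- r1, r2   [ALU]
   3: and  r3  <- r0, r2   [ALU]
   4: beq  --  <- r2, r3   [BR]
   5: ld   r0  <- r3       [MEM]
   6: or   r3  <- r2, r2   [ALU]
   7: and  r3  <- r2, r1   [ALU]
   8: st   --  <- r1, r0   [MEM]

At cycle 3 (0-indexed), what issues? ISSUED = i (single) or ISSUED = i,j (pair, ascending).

  cy0 -> i0 (st.MEM) no-port MEM/MEM
  cy1 -> i1+i2 (ld.MEM+add.ALU) 2-wide
  cy2 -> i3 (and.ALU) RAW r3
  cy3 -> i4 (beq.BR) no-port BR/MEM
  cy4 -> i5+i6 (ld.MEM+or.ALU) 2-wide
  cy5 -> i7+i8 (and.ALU+st.MEM) 2-wide

ISSUED = 4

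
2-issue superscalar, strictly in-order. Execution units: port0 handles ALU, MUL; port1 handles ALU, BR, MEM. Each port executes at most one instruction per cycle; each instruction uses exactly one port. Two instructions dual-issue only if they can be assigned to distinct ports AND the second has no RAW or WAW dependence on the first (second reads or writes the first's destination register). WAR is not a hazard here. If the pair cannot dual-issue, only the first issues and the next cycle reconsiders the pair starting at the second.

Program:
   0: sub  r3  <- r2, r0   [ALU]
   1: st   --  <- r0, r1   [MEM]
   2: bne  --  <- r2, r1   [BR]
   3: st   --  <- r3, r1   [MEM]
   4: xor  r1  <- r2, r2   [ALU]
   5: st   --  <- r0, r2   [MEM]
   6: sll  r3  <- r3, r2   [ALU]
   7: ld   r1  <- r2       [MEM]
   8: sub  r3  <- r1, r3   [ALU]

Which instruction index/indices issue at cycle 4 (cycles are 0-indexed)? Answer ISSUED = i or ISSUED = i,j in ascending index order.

  cy0 -> i0&i1 (sub.ALU/st.MEM) pair
  cy1 -> i2 (bne.BR) no-port BR/MEM
  cy2 -> i3&i4 (st.MEM/xor.ALU) pair
  cy3 -> i5&i6 (st.MEM/sll.ALU) pair
  cy4 -> i7 (ld.MEM) RAW r1
  cy5 -> i8 (sub.ALU) tail

ISSUED = 7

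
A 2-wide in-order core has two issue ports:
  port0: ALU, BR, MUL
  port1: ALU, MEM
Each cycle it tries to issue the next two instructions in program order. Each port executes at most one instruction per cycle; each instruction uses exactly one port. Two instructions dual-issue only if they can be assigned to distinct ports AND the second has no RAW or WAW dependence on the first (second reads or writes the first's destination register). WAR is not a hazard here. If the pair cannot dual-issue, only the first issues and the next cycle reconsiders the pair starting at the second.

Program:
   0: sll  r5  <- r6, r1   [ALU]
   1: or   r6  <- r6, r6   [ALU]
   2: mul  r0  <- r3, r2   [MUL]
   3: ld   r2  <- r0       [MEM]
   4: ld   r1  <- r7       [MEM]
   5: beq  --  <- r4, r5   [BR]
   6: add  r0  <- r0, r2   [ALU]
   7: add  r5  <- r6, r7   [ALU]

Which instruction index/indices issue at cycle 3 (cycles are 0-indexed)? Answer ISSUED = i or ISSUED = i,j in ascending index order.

#0 head=0: sll.ALU+or.ALU i0+i1 pair
#1 head=2: mul.MUL i2 RAW r0
#2 head=3: ld.MEM i3 no-port MEM/MEM
#3 head=4: ld.MEM+beq.BR i4+i5 pair
#4 head=6: add.ALU+add.ALU i6+i7 pair

ISSUED = 4,5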